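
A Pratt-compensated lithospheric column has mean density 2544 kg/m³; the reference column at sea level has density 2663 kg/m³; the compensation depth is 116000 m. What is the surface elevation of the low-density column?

ρ_ref D = ρ (D + h) → h = D (ρ_ref − ρ)/ρ.
h = 116000 m × (2663 − 2544)/2544 = 5430 m.

5430 m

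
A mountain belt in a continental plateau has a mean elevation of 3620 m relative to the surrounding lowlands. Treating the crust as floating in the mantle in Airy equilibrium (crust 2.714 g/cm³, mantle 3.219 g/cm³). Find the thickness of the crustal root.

19500 m

Equating mass per unit area of the two columns: the weight of the topography is balanced by the buoyancy of the root, ρ_c h = (ρ_m − ρ_c) r.
r = h · ρ_c / (ρ_m − ρ_c) = 3620 m × 2.714 / (3.219 − 2.714) = 19500 m.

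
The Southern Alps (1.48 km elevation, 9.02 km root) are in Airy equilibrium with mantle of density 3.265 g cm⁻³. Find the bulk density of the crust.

2.8 g cm⁻³

ρ_c h = (ρ_m − ρ_c) r → ρ_c (h + r) = ρ_m r → ρ_c = ρ_m r / (h + r).
ρ_c = 3.265 × 9.02 km / (1.48 km + 9.02 km) = 2.8 g cm⁻³.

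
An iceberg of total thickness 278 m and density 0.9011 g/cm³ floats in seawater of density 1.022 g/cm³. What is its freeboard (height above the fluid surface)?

Floating equilibrium: submerged depth d = t ρ_obj/ρ_fluid = 278 m × 0.9011/1.022 = 245.1 m.
Freeboard = t − d = 278 m − 245.1 m = 32.9 m.

32.9 m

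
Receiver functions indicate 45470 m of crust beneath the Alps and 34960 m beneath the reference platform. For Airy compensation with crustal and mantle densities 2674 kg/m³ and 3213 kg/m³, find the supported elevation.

Excess crust Δ = 45470 m − 34960 m = 10510 m, split between elevation h and root r with h + r = Δ.
Airy balance ρ_c h = (ρ_m − ρ_c) r gives r = h ρ_c/(ρ_m − ρ_c), so h (1 + ρ_c/(ρ_m − ρ_c)) = Δ, i.e. h = Δ (ρ_m − ρ_c)/ρ_m.
h = 10510 m × 539/3213 = 1760 m.

1760 m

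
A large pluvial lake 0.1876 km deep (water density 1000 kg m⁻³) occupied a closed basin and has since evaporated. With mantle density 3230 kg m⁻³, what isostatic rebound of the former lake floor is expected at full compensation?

u = d ρ_w/ρ_m = 0.1876 km × 1000/3230 = 0.0581 km.

0.0581 km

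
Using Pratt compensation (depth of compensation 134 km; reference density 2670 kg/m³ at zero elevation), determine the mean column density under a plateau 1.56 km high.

2640 kg/m³

Pratt balance: ρ_ref D = ρ (D + h).
ρ = ρ_ref D/(D + h) = 2670 × 134 km/(134 km + 1.56 km) = 2640 kg/m³.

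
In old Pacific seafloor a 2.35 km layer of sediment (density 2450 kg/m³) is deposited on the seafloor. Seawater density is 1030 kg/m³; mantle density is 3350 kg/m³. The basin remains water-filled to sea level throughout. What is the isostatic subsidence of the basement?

Submarine loading: the sediment displaces seawater, and the subsidence is in turn flooded, so s (ρ_m − ρ_w) = t (ρ_sed − ρ_w).
s = 2.35 km × (2450 − 1030) / (3350 − 1030) = 1.44 km.

1.44 km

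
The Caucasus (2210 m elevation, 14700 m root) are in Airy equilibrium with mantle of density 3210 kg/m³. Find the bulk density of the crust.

ρ_c h = (ρ_m − ρ_c) r → ρ_c (h + r) = ρ_m r → ρ_c = ρ_m r / (h + r).
ρ_c = 3210 × 14700 m / (2210 m + 14700 m) = 2790 kg/m³.

2790 kg/m³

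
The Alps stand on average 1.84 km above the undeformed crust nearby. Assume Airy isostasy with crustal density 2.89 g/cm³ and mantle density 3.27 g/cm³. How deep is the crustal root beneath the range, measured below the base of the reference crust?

14 km

In Airy isostatic equilibrium: the weight of the topography is balanced by the buoyancy of the root, ρ_c h = (ρ_m − ρ_c) r.
r = h · ρ_c / (ρ_m − ρ_c) = 1.84 km × 2.89 / (3.27 − 2.89) = 14 km.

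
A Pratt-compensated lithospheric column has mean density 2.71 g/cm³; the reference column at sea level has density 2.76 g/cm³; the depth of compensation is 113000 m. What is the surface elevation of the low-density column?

2080 m

ρ_ref D = ρ (D + h) → h = D (ρ_ref − ρ)/ρ.
h = 113000 m × (2.76 − 2.71)/2.71 = 2080 m.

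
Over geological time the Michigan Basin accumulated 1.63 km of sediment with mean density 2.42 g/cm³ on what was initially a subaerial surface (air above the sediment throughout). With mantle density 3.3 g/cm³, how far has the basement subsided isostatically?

Subaerial load: s = t ρ_sed / ρ_m = 1.63 km × 2.42/3.3 = 1.2 km.

1.2 km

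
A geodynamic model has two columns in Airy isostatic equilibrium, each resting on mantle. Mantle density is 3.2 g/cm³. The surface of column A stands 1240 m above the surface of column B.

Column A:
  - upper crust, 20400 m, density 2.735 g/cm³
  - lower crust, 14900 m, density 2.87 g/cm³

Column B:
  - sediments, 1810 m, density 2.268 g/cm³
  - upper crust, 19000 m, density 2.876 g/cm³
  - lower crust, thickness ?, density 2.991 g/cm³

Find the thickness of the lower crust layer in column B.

12400 m

Take the compensation level at the base of the deeper column (depth z_c below the surface of column A) and equate Σ ρ_i t_i down to z_c; mantle fills any gap and the z_c terms cancel.
Column A: 20400×2.735 + 14900×2.87 + (z_c − 35300)×3.2
Column B: 1240×0 + 1810×2.268 + 19000×2.876 + x×2.991 + (z_c − 1240 − 20810 − x)×3.2
The z_c×3.2 term appears on both sides and cancels. Collect the known terms of each column as K = Σ(ρt)_known − 3.2 × (depth of known layers): K_A = 98557 − 3.2×35300 = −14403; K_B = 58749.08 − 3.2×(1240 + 20810) = −11810.92.
Balance: K_A = K_B − x×(3.2 − 2.991), so x = (K_B − K_A)/(3.2 − 2.991) = 2592.08/0.209 = 12400 m.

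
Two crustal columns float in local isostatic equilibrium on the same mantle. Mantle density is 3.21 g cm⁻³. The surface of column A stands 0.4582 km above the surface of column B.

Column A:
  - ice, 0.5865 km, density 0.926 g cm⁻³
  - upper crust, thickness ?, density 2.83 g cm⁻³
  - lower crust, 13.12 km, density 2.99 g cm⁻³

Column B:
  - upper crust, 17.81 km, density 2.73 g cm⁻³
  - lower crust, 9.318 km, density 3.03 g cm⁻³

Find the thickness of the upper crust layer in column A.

Take the compensation level at the base of the deeper column (depth z_c below the surface of column A) and equate Σ ρ_i t_i down to z_c; mantle fills any gap and the z_c terms cancel.
Column A: 0.5865×0.926 + x×2.83 + 13.12×2.99 + (z_c − 13.7065 − x)×3.21
Column B: 0.4582×0 + 17.81×2.73 + 9.318×3.03 + (z_c − 0.4582 − 27.128)×3.21
The z_c×3.21 term appears on both sides and cancels. Collect the known terms of each column as K = Σ(ρt)_known − 3.21 × (depth of known layers): K_A = 39.771899 − 3.21×13.7065 = −4.225966; K_B = 76.85484 − 3.21×(0.4582 + 27.128) = −11.696862.
Balance: K_A − x×(3.21 − 2.83) = K_B, so x = (K_A − K_B)/(3.21 − 2.83) = 7.4709/0.38 = 19.7 km.

19.7 km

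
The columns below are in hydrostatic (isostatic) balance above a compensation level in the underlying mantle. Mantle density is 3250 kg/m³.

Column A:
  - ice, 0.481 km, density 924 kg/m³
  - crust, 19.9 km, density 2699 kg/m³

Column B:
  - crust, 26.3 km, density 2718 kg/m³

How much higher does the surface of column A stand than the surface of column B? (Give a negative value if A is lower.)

For any compensation level in the mantle, the mantle terms cancel and isostasy reduces to e = (Σt_A − Σt_B) − (Σ(ρt)_A − Σ(ρt)_B) / ρ_m.
Σt_A = 20.381 km; Σt_B = 26.3 km; Σ(ρt)_A = 54154.544; Σ(ρt)_B = 71483.4 (in km·kg/m³).
e = (20.381 − 26.3) − (54154.544 − 71483.4) / 3250 = −0.587 km.

−0.587 km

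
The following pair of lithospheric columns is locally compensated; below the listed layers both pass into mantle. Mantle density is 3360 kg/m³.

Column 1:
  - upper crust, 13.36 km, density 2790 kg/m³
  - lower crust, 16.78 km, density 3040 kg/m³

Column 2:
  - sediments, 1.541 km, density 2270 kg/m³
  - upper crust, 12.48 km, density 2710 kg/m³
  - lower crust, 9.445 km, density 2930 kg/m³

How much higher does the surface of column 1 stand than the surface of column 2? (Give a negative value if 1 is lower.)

For any compensation level in the mantle, the mantle terms cancel and isostasy reduces to e = (Σt_1 − Σt_2) − (Σ(ρt)_1 − Σ(ρt)_2) / ρ_m.
Σt_1 = 30.14 km; Σt_2 = 23.466 km; Σ(ρt)_1 = 88285.6; Σ(ρt)_2 = 64992.72 (in km·kg/m³).
e = (30.14 − 23.466) − (88285.6 − 64992.72) / 3360 = −0.258 km.

−0.258 km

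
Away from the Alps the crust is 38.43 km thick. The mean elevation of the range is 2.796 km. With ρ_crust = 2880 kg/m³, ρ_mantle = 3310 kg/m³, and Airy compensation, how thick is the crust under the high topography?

Root depth r = h ρ_c / (ρ_m − ρ_c) = 2.796 km × 2880 / 430 = 18.73 km.
Total thickness = T + h + r = 38.43 km + 2.796 km + 18.73 km = 60 km.

60 km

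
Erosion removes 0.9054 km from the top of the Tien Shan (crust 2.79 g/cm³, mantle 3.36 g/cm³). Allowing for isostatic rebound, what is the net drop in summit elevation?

Rebound u = e ρ_c/ρ_m = 0.9054 km × 2.79/3.36 = 0.7518 km.
Net surface drop = e − u = 0.9054 km − 0.7518 km = e (ρ_m − ρ_c)/ρ_m = 0.154 km.

0.154 km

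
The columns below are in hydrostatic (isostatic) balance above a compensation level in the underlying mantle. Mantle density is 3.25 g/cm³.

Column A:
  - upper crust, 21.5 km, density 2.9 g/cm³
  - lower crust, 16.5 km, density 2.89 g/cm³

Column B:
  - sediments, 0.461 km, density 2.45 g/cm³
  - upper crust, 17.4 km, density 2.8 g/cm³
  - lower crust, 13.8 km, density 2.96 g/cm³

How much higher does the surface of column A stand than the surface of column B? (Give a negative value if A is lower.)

0.389 km

For any compensation level in the mantle, the mantle terms cancel and isostasy reduces to e = (Σt_A − Σt_B) − (Σ(ρt)_A − Σ(ρt)_B) / ρ_m.
Σt_A = 38 km; Σt_B = 31.661 km; Σ(ρt)_A = 110.035; Σ(ρt)_B = 90.69745 (in km·g/cm³).
e = (38 − 31.661) − (110.035 − 90.69745) / 3.25 = 0.389 km.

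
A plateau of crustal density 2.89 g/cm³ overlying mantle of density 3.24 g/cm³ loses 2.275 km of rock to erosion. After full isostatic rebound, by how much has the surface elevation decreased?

Rebound u = e ρ_c/ρ_m = 2.275 km × 2.89/3.24 = 2.029 km.
Net surface drop = e − u = 2.275 km − 2.029 km = e (ρ_m − ρ_c)/ρ_m = 0.246 km.

0.246 km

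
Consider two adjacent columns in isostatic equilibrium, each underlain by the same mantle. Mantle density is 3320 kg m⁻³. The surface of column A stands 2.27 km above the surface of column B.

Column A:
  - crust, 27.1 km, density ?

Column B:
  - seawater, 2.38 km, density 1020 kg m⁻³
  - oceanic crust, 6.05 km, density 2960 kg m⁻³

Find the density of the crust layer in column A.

Take the compensation level at the base of the deeper column (depth z_c below the surface of column A) and equate Σ ρ_i t_i down to z_c; mantle fills any gap and the z_c terms cancel.
Column A: 27.1×ρ + (z_c − 27.1)×3320
Column B: 2.27×0 + 2.38×1020 + 6.05×2960 + (z_c − 2.27 − 8.43)×3320
The z_c×3320 term appears on both sides and cancels. Collect the known terms of each column as K = Σ(ρt)_known − 3320 × (depth of known layers): K_A = 0 − 3320×27.1 = −89972; K_B = 20335.6 − 3320×(2.27 + 8.43) = −15188.4.
Balance: K_A + 27.1×ρ = K_B, so ρ = (K_B − K_A)/27.1 = 74783.6/27.1 = 2760 kg m⁻³.

2760 kg m⁻³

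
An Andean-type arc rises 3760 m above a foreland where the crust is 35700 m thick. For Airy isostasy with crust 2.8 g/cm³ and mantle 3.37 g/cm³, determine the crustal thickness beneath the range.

57900 m

Root depth r = h ρ_c / (ρ_m − ρ_c) = 3760 m × 2.8 / 0.57 = 18470 m.
Total thickness = T + h + r = 35700 m + 3760 m + 18470 m = 57900 m.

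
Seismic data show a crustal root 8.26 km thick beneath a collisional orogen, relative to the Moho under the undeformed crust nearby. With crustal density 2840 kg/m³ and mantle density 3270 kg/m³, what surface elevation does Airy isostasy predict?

Isostatic balance requires: ρ_c h = (ρ_m − ρ_c) r.
h = r (ρ_m − ρ_c) / ρ_c = 8.26 km × (3270 − 2840) / 2840 = 1.25 km.

1.25 km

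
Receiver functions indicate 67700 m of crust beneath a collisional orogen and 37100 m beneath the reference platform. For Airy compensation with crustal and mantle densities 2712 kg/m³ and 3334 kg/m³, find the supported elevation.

5710 m

Excess crust Δ = 67700 m − 37100 m = 30600 m, split between elevation h and root r with h + r = Δ.
Airy balance ρ_c h = (ρ_m − ρ_c) r gives r = h ρ_c/(ρ_m − ρ_c), so h (1 + ρ_c/(ρ_m − ρ_c)) = Δ, i.e. h = Δ (ρ_m − ρ_c)/ρ_m.
h = 30600 m × 622/3334 = 5710 m.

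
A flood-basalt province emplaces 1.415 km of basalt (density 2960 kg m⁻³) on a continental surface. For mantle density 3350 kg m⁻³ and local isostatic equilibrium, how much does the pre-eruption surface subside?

1.25 km

Subaerial loading: s = t ρ_load / ρ_m.
s = 1.415 km × 2960/3350 = 1.25 km.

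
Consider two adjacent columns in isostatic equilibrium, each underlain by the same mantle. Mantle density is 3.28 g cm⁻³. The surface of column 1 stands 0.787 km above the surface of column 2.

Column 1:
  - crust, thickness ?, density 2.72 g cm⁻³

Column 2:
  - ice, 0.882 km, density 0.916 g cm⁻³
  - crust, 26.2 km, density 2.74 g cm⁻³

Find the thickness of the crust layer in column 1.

33.6 km

Take the compensation level at the base of the deeper column (depth z_c below the surface of column 1) and equate Σ ρ_i t_i down to z_c; mantle fills any gap and the z_c terms cancel.
Column 1: x×2.72 + (z_c − 0 − x)×3.28
Column 2: 0.787×0 + 0.882×0.916 + 26.2×2.74 + (z_c − 0.787 − 27.082)×3.28
The z_c×3.28 term appears on both sides and cancels. Collect the known terms of each column as K = Σ(ρt)_known − 3.28 × (depth of known layers): K_1 = 0 − 3.28×0 = 0; K_2 = 72.595912 − 3.28×(0.787 + 27.082) = −18.814408.
Balance: K_1 − x×(3.28 − 2.72) = K_2, so x = (K_1 − K_2)/(3.28 − 2.72) = 18.8144/0.56 = 33.6 km.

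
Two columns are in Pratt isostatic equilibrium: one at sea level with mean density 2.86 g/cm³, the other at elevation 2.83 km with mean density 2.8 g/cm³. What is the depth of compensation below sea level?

ρ_ref D = ρ (D + h) → D (ρ_ref − ρ) = ρ h.
D = ρ h/(ρ_ref − ρ) = 2.8 × 2.83 km/(2.86 − 2.8) = 132 km.

132 km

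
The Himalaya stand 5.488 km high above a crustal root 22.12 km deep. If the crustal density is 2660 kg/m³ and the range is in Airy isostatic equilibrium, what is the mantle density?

3320 kg/m³

Airy balance: ρ_c h = (ρ_m − ρ_c) r → ρ_m = ρ_c (1 + h/r).
ρ_m = 2660 × (1 + 5.488 km/22.12 km) = 3320 kg/m³.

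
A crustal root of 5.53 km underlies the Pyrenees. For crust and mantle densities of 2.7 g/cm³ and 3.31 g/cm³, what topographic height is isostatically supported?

1.25 km

By Archimedes' principle applied to the lithosphere: ρ_c h = (ρ_m − ρ_c) r.
h = r (ρ_m − ρ_c) / ρ_c = 5.53 km × (3.31 − 2.7) / 2.7 = 1.25 km.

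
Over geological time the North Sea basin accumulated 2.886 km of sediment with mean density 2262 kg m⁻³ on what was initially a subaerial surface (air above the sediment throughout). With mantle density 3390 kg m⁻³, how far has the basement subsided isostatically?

Subaerial load: s = t ρ_sed / ρ_m = 2.886 km × 2262/3390 = 1.93 km.

1.93 km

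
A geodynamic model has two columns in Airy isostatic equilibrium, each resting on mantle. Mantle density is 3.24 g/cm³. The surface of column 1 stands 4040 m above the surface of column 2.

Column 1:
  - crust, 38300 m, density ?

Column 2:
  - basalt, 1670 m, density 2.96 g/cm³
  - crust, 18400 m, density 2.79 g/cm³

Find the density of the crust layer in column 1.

2.67 g/cm³

Take the compensation level at the base of the deeper column (depth z_c below the surface of column 1) and equate Σ ρ_i t_i down to z_c; mantle fills any gap and the z_c terms cancel.
Column 1: 38300×ρ + (z_c − 38300)×3.24
Column 2: 4040×0 + 1670×2.96 + 18400×2.79 + (z_c − 4040 − 20070)×3.24
The z_c×3.24 term appears on both sides and cancels. Collect the known terms of each column as K = Σ(ρt)_known − 3.24 × (depth of known layers): K_1 = 0 − 3.24×38300 = −124092; K_2 = 56279.2 − 3.24×(4040 + 20070) = −21837.2.
Balance: K_1 + 38300×ρ = K_2, so ρ = (K_2 − K_1)/38300 = 102255/38300 = 2.67 g/cm³.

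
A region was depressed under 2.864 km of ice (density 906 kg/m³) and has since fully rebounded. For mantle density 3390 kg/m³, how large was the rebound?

Removing the load lets mantle flow back in; uplift u satisfies ρ_ice t = ρ_m u.
u = t ρ_ice/ρ_m = 2.864 km × 906/3390 = 0.765 km.

0.765 km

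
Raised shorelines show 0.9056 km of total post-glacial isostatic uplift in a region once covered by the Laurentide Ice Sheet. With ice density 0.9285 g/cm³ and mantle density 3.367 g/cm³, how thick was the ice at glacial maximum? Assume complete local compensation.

3.28 km

u = t ρ_ice/ρ_m → t = u ρ_m/ρ_ice = 0.9056 km × 3.367/0.9285 = 3.28 km.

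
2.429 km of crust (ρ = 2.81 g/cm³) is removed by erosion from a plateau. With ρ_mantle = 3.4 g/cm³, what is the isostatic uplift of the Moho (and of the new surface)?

Unloading: uplift u = e ρ_c/ρ_m = 2.429 km × 2.81/3.4 = 2.01 km.

2.01 km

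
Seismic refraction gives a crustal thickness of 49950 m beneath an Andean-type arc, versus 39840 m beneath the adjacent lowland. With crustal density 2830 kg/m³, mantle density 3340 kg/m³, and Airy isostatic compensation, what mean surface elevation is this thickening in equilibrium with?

1540 m

Excess crust Δ = 49950 m − 39840 m = 10110 m, split between elevation h and root r with h + r = Δ.
Airy balance ρ_c h = (ρ_m − ρ_c) r gives r = h ρ_c/(ρ_m − ρ_c), so h (1 + ρ_c/(ρ_m − ρ_c)) = Δ, i.e. h = Δ (ρ_m − ρ_c)/ρ_m.
h = 10110 m × 510/3340 = 1540 m.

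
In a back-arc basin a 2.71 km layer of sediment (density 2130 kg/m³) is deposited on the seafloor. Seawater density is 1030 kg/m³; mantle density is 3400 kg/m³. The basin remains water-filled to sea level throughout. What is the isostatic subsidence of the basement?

Submarine loading: the sediment displaces seawater, and the subsidence is in turn flooded, so s (ρ_m − ρ_w) = t (ρ_sed − ρ_w).
s = 2.71 km × (2130 − 1030) / (3400 − 1030) = 1.26 km.

1.26 km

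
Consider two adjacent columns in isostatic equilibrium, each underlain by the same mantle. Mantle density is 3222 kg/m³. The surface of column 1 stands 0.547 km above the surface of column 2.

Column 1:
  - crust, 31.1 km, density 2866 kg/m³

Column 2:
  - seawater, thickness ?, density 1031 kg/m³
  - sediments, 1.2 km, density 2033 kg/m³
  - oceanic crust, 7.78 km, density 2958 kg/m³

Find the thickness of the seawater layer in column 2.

Take the compensation level at the base of the deeper column (depth z_c below the surface of column 1) and equate Σ ρ_i t_i down to z_c; mantle fills any gap and the z_c terms cancel.
Column 1: 31.1×2866 + (z_c − 31.1)×3222
Column 2: 0.547×0 + x×1031 + 1.2×2033 + 7.78×2958 + (z_c − 0.547 − 8.98 − x)×3222
The z_c×3222 term appears on both sides and cancels. Collect the known terms of each column as K = Σ(ρt)_known − 3222 × (depth of known layers): K_1 = 89132.6 − 3222×31.1 = −11071.6; K_2 = 25452.84 − 3222×(0.547 + 8.98) = −5243.154.
Balance: K_1 = K_2 − x×(3222 − 1031), so x = (K_2 − K_1)/(3222 − 1031) = 5828.45/2191 = 2.66 km.

2.66 km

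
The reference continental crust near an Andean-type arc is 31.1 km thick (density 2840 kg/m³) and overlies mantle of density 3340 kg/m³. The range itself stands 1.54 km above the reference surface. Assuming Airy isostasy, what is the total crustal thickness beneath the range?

41.4 km

Root depth r = h ρ_c / (ρ_m − ρ_c) = 1.54 km × 2840 / 500 = 8.747 km.
Total thickness = T + h + r = 31.1 km + 1.54 km + 8.747 km = 41.4 km.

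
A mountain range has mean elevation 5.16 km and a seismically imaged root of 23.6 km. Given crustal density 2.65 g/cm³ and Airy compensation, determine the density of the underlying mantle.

3.23 g/cm³

Airy balance: ρ_c h = (ρ_m − ρ_c) r → ρ_m = ρ_c (1 + h/r).
ρ_m = 2.65 × (1 + 5.16 km/23.6 km) = 3.23 g/cm³.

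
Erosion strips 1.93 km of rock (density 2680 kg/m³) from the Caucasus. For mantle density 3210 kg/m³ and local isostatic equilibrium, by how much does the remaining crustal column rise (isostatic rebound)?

1.61 km

Unloading: uplift u = e ρ_c/ρ_m = 1.93 km × 2680/3210 = 1.61 km.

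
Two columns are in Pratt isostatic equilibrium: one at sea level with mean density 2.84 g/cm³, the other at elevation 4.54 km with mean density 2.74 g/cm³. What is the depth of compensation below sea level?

124 km

ρ_ref D = ρ (D + h) → D (ρ_ref − ρ) = ρ h.
D = ρ h/(ρ_ref − ρ) = 2.74 × 4.54 km/(2.84 − 2.74) = 124 km.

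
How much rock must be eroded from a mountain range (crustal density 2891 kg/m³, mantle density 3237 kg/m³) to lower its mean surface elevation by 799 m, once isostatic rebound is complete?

7480 m

Net drop Δ = e − u = e − e ρ_c/ρ_m = e (ρ_m − ρ_c)/ρ_m.
e = Δ ρ_m/(ρ_m − ρ_c) = 799 m × 3237/346 = 7480 m.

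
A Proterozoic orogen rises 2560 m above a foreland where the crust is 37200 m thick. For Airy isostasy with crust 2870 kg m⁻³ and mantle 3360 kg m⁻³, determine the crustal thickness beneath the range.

54800 m

Root depth r = h ρ_c / (ρ_m − ρ_c) = 2560 m × 2870 / 490 = 14990 m.
Total thickness = T + h + r = 37200 m + 2560 m + 14990 m = 54800 m.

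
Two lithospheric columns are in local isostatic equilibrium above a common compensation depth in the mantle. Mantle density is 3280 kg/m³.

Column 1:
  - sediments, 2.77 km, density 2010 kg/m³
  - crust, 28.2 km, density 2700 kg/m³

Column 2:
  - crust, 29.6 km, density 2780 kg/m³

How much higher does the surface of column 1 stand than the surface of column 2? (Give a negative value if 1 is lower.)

1.55 km

For any compensation level in the mantle, the mantle terms cancel and isostasy reduces to e = (Σt_1 − Σt_2) − (Σ(ρt)_1 − Σ(ρt)_2) / ρ_m.
Σt_1 = 30.97 km; Σt_2 = 29.6 km; Σ(ρt)_1 = 81707.7; Σ(ρt)_2 = 82288 (in km·kg/m³).
e = (30.97 − 29.6) − (81707.7 − 82288) / 3280 = 1.55 km.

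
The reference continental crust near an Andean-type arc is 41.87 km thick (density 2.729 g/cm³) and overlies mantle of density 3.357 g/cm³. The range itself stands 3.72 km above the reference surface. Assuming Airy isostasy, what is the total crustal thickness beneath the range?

61.8 km

Root depth r = h ρ_c / (ρ_m − ρ_c) = 3.72 km × 2.729 / 0.628 = 16.17 km.
Total thickness = T + h + r = 41.87 km + 3.72 km + 16.17 km = 61.8 km.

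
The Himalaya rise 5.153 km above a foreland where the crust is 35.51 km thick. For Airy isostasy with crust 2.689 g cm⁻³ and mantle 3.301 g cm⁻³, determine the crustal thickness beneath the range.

Root depth r = h ρ_c / (ρ_m − ρ_c) = 5.153 km × 2.689 / 0.612 = 22.64 km.
Total thickness = T + h + r = 35.51 km + 5.153 km + 22.64 km = 63.3 km.

63.3 km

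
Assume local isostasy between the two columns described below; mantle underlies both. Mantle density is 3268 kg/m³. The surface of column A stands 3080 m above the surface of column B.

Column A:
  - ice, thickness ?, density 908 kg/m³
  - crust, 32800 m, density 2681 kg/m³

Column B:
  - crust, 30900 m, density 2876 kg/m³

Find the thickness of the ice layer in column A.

1240 m

Take the compensation level at the base of the deeper column (depth z_c below the surface of column A) and equate Σ ρ_i t_i down to z_c; mantle fills any gap and the z_c terms cancel.
Column A: x×908 + 32800×2681 + (z_c − 32800 − x)×3268
Column B: 3080×0 + 30900×2876 + (z_c − 3080 − 30900)×3268
The z_c×3268 term appears on both sides and cancels. Collect the known terms of each column as K = Σ(ρt)_known − 3268 × (depth of known layers): K_A = 87936800 − 3268×32800 = −19253600; K_B = 88868400 − 3268×(3080 + 30900) = −22178240.
Balance: K_A − x×(3268 − 908) = K_B, so x = (K_A − K_B)/(3268 − 908) = 2924640/2360 = 1240 m.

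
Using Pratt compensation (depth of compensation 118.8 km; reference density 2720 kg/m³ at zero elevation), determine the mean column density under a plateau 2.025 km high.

Pratt balance: ρ_ref D = ρ (D + h).
ρ = ρ_ref D/(D + h) = 2720 × 118.8 km/(118.8 km + 2.025 km) = 2670 kg/m³.

2670 kg/m³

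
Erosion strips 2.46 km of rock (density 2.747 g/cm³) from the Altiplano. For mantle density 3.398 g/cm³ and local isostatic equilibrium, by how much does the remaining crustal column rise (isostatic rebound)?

1.99 km

Unloading: uplift u = e ρ_c/ρ_m = 2.46 km × 2.747/3.398 = 1.99 km.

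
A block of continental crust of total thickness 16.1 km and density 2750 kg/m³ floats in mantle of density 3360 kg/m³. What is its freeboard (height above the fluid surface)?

2.92 km

Floating equilibrium: submerged depth d = t ρ_obj/ρ_fluid = 16.1 km × 2750/3360 = 13.18 km.
Freeboard = t − d = 16.1 km − 13.18 km = 2.92 km.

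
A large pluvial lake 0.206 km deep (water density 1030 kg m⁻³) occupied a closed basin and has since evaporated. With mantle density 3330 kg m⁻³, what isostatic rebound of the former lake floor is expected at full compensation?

0.0637 km

u = d ρ_w/ρ_m = 0.206 km × 1030/3330 = 0.0637 km.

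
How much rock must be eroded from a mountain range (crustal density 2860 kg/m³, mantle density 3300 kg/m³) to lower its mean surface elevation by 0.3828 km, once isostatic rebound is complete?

Net drop Δ = e − u = e − e ρ_c/ρ_m = e (ρ_m − ρ_c)/ρ_m.
e = Δ ρ_m/(ρ_m − ρ_c) = 0.3828 km × 3300/440 = 2.87 km.

2.87 km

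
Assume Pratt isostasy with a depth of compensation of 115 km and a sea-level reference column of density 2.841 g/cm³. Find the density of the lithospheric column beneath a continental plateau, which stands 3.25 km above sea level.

Pratt balance: ρ_ref D = ρ (D + h).
ρ = ρ_ref D/(D + h) = 2.841 × 115 km/(115 km + 3.25 km) = 2.76 g/cm³.

2.76 g/cm³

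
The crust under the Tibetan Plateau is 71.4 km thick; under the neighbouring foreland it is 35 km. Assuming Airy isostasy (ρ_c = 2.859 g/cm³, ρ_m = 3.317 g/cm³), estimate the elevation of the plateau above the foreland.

Excess crust Δ = 71.4 km − 35 km = 36.4 km, split between elevation h and root r with h + r = Δ.
Airy balance ρ_c h = (ρ_m − ρ_c) r gives r = h ρ_c/(ρ_m − ρ_c), so h (1 + ρ_c/(ρ_m − ρ_c)) = Δ, i.e. h = Δ (ρ_m − ρ_c)/ρ_m.
h = 36.4 km × 0.458/3.317 = 5.03 km.

5.03 km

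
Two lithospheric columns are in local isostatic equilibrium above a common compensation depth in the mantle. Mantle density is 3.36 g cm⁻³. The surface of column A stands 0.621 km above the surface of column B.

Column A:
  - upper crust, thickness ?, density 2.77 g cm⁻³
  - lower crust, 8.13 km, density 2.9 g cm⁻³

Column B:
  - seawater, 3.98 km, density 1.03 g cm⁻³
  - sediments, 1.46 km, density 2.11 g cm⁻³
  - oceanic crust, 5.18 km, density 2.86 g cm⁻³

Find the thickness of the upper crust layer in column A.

20.4 km

Take the compensation level at the base of the deeper column (depth z_c below the surface of column A) and equate Σ ρ_i t_i down to z_c; mantle fills any gap and the z_c terms cancel.
Column A: x×2.77 + 8.13×2.9 + (z_c − 8.13 − x)×3.36
Column B: 0.621×0 + 3.98×1.03 + 1.46×2.11 + 5.18×2.86 + (z_c − 0.621 − 10.62)×3.36
The z_c×3.36 term appears on both sides and cancels. Collect the known terms of each column as K = Σ(ρt)_known − 3.36 × (depth of known layers): K_A = 23.577 − 3.36×8.13 = −3.7398; K_B = 21.9948 − 3.36×(0.621 + 10.62) = −15.77496.
Balance: K_A − x×(3.36 − 2.77) = K_B, so x = (K_A − K_B)/(3.36 − 2.77) = 12.0352/0.59 = 20.4 km.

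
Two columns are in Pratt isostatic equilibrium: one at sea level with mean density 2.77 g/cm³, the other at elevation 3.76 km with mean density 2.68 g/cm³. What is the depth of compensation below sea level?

ρ_ref D = ρ (D + h) → D (ρ_ref − ρ) = ρ h.
D = ρ h/(ρ_ref − ρ) = 2.68 × 3.76 km/(2.77 − 2.68) = 112 km.

112 km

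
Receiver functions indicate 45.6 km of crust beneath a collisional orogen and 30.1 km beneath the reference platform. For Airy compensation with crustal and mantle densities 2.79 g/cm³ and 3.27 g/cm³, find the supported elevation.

2.28 km

Excess crust Δ = 45.6 km − 30.1 km = 15.5 km, split between elevation h and root r with h + r = Δ.
Airy balance ρ_c h = (ρ_m − ρ_c) r gives r = h ρ_c/(ρ_m − ρ_c), so h (1 + ρ_c/(ρ_m − ρ_c)) = Δ, i.e. h = Δ (ρ_m − ρ_c)/ρ_m.
h = 15.5 km × 0.48/3.27 = 2.28 km.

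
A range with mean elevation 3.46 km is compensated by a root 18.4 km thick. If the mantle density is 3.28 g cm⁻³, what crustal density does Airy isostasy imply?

2.76 g cm⁻³

ρ_c h = (ρ_m − ρ_c) r → ρ_c (h + r) = ρ_m r → ρ_c = ρ_m r / (h + r).
ρ_c = 3.28 × 18.4 km / (3.46 km + 18.4 km) = 2.76 g cm⁻³.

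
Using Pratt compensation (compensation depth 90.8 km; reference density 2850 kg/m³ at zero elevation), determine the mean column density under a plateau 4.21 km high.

2720 kg/m³

Pratt balance: ρ_ref D = ρ (D + h).
ρ = ρ_ref D/(D + h) = 2850 × 90.8 km/(90.8 km + 4.21 km) = 2720 kg/m³.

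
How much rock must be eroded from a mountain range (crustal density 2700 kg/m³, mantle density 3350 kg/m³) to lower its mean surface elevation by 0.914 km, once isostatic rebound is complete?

Net drop Δ = e − u = e − e ρ_c/ρ_m = e (ρ_m − ρ_c)/ρ_m.
e = Δ ρ_m/(ρ_m − ρ_c) = 0.914 km × 3350/650 = 4.71 km.

4.71 km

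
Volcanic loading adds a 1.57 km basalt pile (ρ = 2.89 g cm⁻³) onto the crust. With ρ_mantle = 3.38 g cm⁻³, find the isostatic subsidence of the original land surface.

1.34 km

Subaerial loading: s = t ρ_load / ρ_m.
s = 1.57 km × 2.89/3.38 = 1.34 km.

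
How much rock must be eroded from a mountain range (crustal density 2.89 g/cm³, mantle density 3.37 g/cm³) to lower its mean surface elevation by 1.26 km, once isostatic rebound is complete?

Net drop Δ = e − u = e − e ρ_c/ρ_m = e (ρ_m − ρ_c)/ρ_m.
e = Δ ρ_m/(ρ_m − ρ_c) = 1.26 km × 3.37/0.48 = 8.85 km.

8.85 km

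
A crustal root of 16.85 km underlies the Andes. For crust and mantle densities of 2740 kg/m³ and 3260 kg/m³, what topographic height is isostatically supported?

Isostatic balance requires: ρ_c h = (ρ_m − ρ_c) r.
h = r (ρ_m − ρ_c) / ρ_c = 16.85 km × (3260 − 2740) / 2740 = 3.2 km.

3.2 km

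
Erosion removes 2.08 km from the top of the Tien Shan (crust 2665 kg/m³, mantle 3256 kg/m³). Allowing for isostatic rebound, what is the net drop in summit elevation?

Rebound u = e ρ_c/ρ_m = 2.08 km × 2665/3256 = 1.702 km.
Net surface drop = e − u = 2.08 km − 1.702 km = e (ρ_m − ρ_c)/ρ_m = 0.378 km.

0.378 km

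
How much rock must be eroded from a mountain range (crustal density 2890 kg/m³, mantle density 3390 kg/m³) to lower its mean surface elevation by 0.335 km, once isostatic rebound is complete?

Net drop Δ = e − u = e − e ρ_c/ρ_m = e (ρ_m − ρ_c)/ρ_m.
e = Δ ρ_m/(ρ_m − ρ_c) = 0.335 km × 3390/500 = 2.27 km.

2.27 km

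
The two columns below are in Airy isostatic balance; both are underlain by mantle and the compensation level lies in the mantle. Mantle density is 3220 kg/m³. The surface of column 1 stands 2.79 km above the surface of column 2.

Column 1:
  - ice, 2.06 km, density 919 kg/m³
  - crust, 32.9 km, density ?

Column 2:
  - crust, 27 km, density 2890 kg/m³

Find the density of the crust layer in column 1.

2820 kg/m³

Take the compensation level at the base of the deeper column (depth z_c below the surface of column 1) and equate Σ ρ_i t_i down to z_c; mantle fills any gap and the z_c terms cancel.
Column 1: 2.06×919 + 32.9×ρ + (z_c − 34.96)×3220
Column 2: 2.79×0 + 27×2890 + (z_c − 2.79 − 27)×3220
The z_c×3220 term appears on both sides and cancels. Collect the known terms of each column as K = Σ(ρt)_known − 3220 × (depth of known layers): K_1 = 1893.14 − 3220×34.96 = −110678.06; K_2 = 78030 − 3220×(2.79 + 27) = −17893.8.
Balance: K_1 + 32.9×ρ = K_2, so ρ = (K_2 − K_1)/32.9 = 92784.3/32.9 = 2820 kg/m³.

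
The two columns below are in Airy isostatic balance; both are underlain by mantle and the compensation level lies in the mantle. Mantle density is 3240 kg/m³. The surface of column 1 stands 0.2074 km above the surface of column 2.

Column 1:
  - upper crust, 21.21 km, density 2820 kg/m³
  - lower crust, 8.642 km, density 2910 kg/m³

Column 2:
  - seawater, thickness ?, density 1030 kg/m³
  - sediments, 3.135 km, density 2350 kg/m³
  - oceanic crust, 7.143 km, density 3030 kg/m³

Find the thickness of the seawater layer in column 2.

3.08 km

Take the compensation level at the base of the deeper column (depth z_c below the surface of column 1) and equate Σ ρ_i t_i down to z_c; mantle fills any gap and the z_c terms cancel.
Column 1: 21.21×2820 + 8.642×2910 + (z_c − 29.852)×3240
Column 2: 0.2074×0 + x×1030 + 3.135×2350 + 7.143×3030 + (z_c − 0.2074 − 10.278 − x)×3240
The z_c×3240 term appears on both sides and cancels. Collect the known terms of each column as K = Σ(ρt)_known − 3240 × (depth of known layers): K_1 = 84960.42 − 3240×29.852 = −11760.06; K_2 = 29010.54 − 3240×(0.2074 + 10.278) = −4962.156.
Balance: K_1 = K_2 − x×(3240 − 1030), so x = (K_2 − K_1)/(3240 − 1030) = 6797.9/2210 = 3.08 km.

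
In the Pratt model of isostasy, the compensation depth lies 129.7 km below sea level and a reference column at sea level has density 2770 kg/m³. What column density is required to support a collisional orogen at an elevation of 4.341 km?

2680 kg/m³

Pratt balance: ρ_ref D = ρ (D + h).
ρ = ρ_ref D/(D + h) = 2770 × 129.7 km/(129.7 km + 4.341 km) = 2680 kg/m³.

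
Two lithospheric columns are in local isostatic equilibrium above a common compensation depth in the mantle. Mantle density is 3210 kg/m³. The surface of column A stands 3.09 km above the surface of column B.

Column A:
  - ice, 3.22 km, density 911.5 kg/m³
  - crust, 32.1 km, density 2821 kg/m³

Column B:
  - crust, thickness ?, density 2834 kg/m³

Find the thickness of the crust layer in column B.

Take the compensation level at the base of the deeper column (depth z_c below the surface of column A) and equate Σ ρ_i t_i down to z_c; mantle fills any gap and the z_c terms cancel.
Column A: 3.22×911.5 + 32.1×2821 + (z_c − 35.32)×3210
Column B: 3.09×0 + x×2834 + (z_c − 3.09 − 0 − x)×3210
The z_c×3210 term appears on both sides and cancels. Collect the known terms of each column as K = Σ(ρt)_known − 3210 × (depth of known layers): K_A = 93489.13 − 3210×35.32 = −19888.07; K_B = 0 − 3210×(3.09 + 0) = −9918.9.
Balance: K_A = K_B − x×(3210 − 2834), so x = (K_B − K_A)/(3210 − 2834) = 9969.17/376 = 26.5 km.

26.5 km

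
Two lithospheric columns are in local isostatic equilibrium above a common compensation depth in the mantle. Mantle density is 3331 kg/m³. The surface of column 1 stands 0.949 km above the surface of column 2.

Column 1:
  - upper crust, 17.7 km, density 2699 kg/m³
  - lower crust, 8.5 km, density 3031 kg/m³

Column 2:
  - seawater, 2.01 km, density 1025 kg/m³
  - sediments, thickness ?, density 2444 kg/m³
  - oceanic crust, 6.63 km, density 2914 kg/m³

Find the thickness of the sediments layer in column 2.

3.58 km

Take the compensation level at the base of the deeper column (depth z_c below the surface of column 1) and equate Σ ρ_i t_i down to z_c; mantle fills any gap and the z_c terms cancel.
Column 1: 17.7×2699 + 8.5×3031 + (z_c − 26.2)×3331
Column 2: 0.949×0 + 2.01×1025 + x×2444 + 6.63×2914 + (z_c − 0.949 − 8.64 − x)×3331
The z_c×3331 term appears on both sides and cancels. Collect the known terms of each column as K = Σ(ρt)_known − 3331 × (depth of known layers): K_1 = 73535.8 − 3331×26.2 = −13736.4; K_2 = 21380.07 − 3331×(0.949 + 8.64) = −10560.889.
Balance: K_1 = K_2 − x×(3331 − 2444), so x = (K_2 − K_1)/(3331 − 2444) = 3175.51/887 = 3.58 km.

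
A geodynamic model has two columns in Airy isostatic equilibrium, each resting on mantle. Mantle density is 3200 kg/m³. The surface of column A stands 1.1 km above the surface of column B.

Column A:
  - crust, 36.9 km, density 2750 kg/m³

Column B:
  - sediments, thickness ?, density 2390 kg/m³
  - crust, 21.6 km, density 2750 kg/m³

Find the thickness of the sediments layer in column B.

4.15 km

Take the compensation level at the base of the deeper column (depth z_c below the surface of column A) and equate Σ ρ_i t_i down to z_c; mantle fills any gap and the z_c terms cancel.
Column A: 36.9×2750 + (z_c − 36.9)×3200
Column B: 1.1×0 + x×2390 + 21.6×2750 + (z_c − 1.1 − 21.6 − x)×3200
The z_c×3200 term appears on both sides and cancels. Collect the known terms of each column as K = Σ(ρt)_known − 3200 × (depth of known layers): K_A = 101475 − 3200×36.9 = −16605; K_B = 59400 − 3200×(1.1 + 21.6) = −13240.
Balance: K_A = K_B − x×(3200 − 2390), so x = (K_B − K_A)/(3200 − 2390) = 3365/810 = 4.15 km.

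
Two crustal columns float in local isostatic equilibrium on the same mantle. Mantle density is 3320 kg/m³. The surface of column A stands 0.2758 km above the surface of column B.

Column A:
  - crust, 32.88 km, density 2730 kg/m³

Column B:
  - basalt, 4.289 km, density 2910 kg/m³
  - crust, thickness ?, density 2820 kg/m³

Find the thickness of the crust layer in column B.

Take the compensation level at the base of the deeper column (depth z_c below the surface of column A) and equate Σ ρ_i t_i down to z_c; mantle fills any gap and the z_c terms cancel.
Column A: 32.88×2730 + (z_c − 32.88)×3320
Column B: 0.2758×0 + 4.289×2910 + x×2820 + (z_c − 0.2758 − 4.289 − x)×3320
The z_c×3320 term appears on both sides and cancels. Collect the known terms of each column as K = Σ(ρt)_known − 3320 × (depth of known layers): K_A = 89762.4 − 3320×32.88 = −19399.2; K_B = 12480.99 − 3320×(0.2758 + 4.289) = −2674.146.
Balance: K_A = K_B − x×(3320 − 2820), so x = (K_B − K_A)/(3320 − 2820) = 16725.1/500 = 33.5 km.

33.5 km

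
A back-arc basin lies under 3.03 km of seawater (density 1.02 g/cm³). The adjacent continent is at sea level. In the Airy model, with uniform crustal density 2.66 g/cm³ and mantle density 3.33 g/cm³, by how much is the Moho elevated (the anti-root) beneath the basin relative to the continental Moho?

7.42 km

Balancing pressure at the compensation depth: replacing crust with seawater at the top is compensated by replacing crust with mantle at the base: d (ρ_c − ρ_w) = a (ρ_m − ρ_c).
a = d (ρ_c − ρ_w)/(ρ_m − ρ_c) = 3.03 km × 1.64/0.67 = 7.42 km.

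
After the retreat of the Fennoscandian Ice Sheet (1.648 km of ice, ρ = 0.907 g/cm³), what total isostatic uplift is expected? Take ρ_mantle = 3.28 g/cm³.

0.456 km

Removing the load lets mantle flow back in; uplift u satisfies ρ_ice t = ρ_m u.
u = t ρ_ice/ρ_m = 1.648 km × 0.907/3.28 = 0.456 km.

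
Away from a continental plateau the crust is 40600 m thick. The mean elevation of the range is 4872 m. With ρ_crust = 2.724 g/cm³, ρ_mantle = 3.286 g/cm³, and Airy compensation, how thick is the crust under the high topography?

Root depth r = h ρ_c / (ρ_m − ρ_c) = 4872 m × 2.724 / 0.562 = 23610 m.
Total thickness = T + h + r = 40600 m + 4872 m + 23610 m = 69100 m.

69100 m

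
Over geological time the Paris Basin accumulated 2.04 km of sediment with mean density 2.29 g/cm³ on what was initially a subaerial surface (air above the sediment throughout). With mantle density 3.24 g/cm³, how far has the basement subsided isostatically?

1.44 km

Subaerial load: s = t ρ_sed / ρ_m = 2.04 km × 2.29/3.24 = 1.44 km.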